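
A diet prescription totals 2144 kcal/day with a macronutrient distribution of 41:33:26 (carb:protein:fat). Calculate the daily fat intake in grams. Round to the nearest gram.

62 g/day

Fat energy = 26% × 2144 = 557.44 kcal.
At 9 kcal/g: 557.44 ÷ 9 = 61.9378 g.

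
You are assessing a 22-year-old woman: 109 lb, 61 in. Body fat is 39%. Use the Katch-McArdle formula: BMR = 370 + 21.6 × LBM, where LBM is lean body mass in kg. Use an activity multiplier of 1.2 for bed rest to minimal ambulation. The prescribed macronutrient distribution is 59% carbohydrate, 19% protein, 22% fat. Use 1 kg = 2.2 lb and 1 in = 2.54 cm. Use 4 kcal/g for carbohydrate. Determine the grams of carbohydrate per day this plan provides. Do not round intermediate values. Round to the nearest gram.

181 g/day

Convert to metric: weight = 109 ÷ 2.2 = 49.5455 kg; height = 61 × 2.54 = 154.94 cm.
LBM = 49.5455 × (1 − 0.39) = 30.2227 kg. Katch-McArdle: BMR = 370 + 21.6 × 30.2227 = 1022.8109 kcal/day.
TEE = 1022.8109 × 1.2 = 1227.3731 kcal/day.
Carbohydrate energy = 59% × 1227.3731 = 724.1501 kcal.
Carbohydrate = 724.1501 ÷ 4 kcal/g = 181.0375 g.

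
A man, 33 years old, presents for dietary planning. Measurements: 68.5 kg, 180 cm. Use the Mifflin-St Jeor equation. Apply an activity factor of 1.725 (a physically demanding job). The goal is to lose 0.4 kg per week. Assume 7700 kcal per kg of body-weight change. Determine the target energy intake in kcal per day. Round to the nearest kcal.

Mifflin-St Jeor (male): BMR = 10(68.5) + 6.25(180) − 5(33) + 5 = 685 + 1125 − 165 + 5 = 1650 kcal/day.
TEE = 1650 × 1.725 = 2846.25 kcal/day.
Required daily deficit = 0.4 × 7700 ÷ 7 = 440 kcal/day.
Target intake = 2846.25 − 440 = 2406.25 kcal/day.

2406 kcal per day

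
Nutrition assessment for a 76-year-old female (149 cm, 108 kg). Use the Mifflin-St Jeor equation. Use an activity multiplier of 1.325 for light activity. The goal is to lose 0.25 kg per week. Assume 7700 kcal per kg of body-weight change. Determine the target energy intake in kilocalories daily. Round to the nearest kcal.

Mifflin-St Jeor (female): BMR = 10(108) + 6.25(149) − 5(76) − 161 = 1080 + 931.25 − 380 − 161 = 1470.25 kcal/day.
TEE = 1470.25 × 1.325 = 1948.0813 kcal/day.
Required daily deficit = 0.25 × 7700 ÷ 7 = 275 kcal/day.
Target intake = 1948.0813 − 275 = 1673.0813 kcal/day.

1673 kilocalories daily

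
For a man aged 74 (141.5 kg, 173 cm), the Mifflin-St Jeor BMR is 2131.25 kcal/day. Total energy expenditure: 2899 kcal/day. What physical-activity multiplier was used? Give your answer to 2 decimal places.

Activity factor = TEE ÷ BMR = 2899 ÷ 2131.25 = 1.36.

1.36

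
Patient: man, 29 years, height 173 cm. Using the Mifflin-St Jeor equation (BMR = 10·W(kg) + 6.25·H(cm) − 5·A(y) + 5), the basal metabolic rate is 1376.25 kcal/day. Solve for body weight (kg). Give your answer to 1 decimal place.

1376.25 = 10·W + 6.25(173) − 5(29) + 5
10·W = 1376.25 − 941.25 = 435, so W = 43.5 kg.

43.5 kg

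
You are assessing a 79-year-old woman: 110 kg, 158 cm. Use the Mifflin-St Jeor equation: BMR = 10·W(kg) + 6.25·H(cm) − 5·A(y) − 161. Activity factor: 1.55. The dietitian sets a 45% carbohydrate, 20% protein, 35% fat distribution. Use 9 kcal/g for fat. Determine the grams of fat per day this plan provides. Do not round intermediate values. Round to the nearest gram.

92 g/day

Mifflin-St Jeor (female): BMR = 10(110) + 6.25(158) − 5(79) − 161 = 1100 + 987.5 − 395 − 161 = 1531.5 kcal/day.
TEE = 1531.5 × 1.55 = 2373.825 kcal/day.
Fat energy = 35% × 2373.825 = 830.8388 kcal.
Fat = 830.8388 ÷ 9 kcal/g = 92.3154 g.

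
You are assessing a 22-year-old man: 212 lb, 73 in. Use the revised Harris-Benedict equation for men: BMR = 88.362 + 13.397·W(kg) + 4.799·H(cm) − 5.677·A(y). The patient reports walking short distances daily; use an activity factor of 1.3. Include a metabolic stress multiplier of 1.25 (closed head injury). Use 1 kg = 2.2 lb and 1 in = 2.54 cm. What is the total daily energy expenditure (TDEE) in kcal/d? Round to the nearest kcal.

Convert to metric: weight = 212 ÷ 2.2 = 96.3636 kg; height = 73 × 2.54 = 185.42 cm.
Harris-Benedict: BMR = 88.362 + 13.397(96.3636) + 4.799(185.42) − 5.677(22) = 2144.2822 kcal/day.
TEE = BMR × activity factor = 2144.2822 × 1.3 = 2787.5669 kcal/day.
Apply stress factor: 2787.5669 × 1.25 = 3484.4586 kcal/day.

3484 kcal/d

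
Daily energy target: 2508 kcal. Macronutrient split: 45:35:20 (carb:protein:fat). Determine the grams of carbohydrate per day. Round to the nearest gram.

Carbohydrate energy = 45% × 2508 = 1128.6 kcal.
At 4 kcal/g: 1128.6 ÷ 4 = 282.15 g.

282 g/day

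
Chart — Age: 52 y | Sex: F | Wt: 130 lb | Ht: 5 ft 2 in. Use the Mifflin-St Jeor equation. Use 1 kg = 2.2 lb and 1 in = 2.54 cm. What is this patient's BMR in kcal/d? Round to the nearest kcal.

1154 kcal/d

Convert to metric: weight = 130 ÷ 2.2 = 59.0909 kg; height = (5×12 + 2) × 2.54 = 62 × 2.54 = 157.48 cm.
Mifflin-St Jeor (female): BMR = 10(59.0909) + 6.25(157.48) − 5(52) − 161 = 590.9091 + 984.25 − 260 − 161 = 1154.1591 kcal/day.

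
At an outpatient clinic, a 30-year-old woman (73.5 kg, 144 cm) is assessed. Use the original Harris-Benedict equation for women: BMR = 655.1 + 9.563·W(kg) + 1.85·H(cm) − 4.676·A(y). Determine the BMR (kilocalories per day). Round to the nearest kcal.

Harris-Benedict: BMR = 655.1 + 9.563(73.5) + 1.85(144) − 4.676(30) = 1484.1005 kcal/day.

1484 kilocalories per day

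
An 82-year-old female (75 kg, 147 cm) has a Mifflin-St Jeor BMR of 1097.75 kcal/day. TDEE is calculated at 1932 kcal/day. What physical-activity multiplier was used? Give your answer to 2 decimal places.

1.76

Activity factor = TEE ÷ BMR = 1932 ÷ 1097.75 = 1.76.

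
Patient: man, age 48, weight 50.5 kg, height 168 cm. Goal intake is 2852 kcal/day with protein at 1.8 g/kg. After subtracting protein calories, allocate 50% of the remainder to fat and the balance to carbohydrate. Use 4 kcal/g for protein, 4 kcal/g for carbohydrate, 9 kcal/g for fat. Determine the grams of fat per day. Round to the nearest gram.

138 g/day

Protein = 1.8 × 50.5 = 90.9 g → 90.9 × 4 = 363.6 kcal.
Non-protein calories = 2852 − 363.6 = 2488.4 kcal.
Fat: 50% × 2488.4 = 1244.2 kcal; carbohydrate: 1244.2 kcal.
Fat: 1244.2 kcal ÷ 9 kcal/g = 138.2444 g.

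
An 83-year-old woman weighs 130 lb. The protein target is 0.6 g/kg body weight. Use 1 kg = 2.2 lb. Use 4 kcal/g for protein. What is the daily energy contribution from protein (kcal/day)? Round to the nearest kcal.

Weight in kg = 130 ÷ 2.2 = 59.0909 kg.
Protein = 0.6 g/kg × 59.0909 kg = 35.4545 g/day.
Protein energy = 35.4545 g × 4 kcal/g = 141.8182 kcal/day.

142 kcal/day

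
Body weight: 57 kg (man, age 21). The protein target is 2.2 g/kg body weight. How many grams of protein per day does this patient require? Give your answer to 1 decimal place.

125.4 g/day

Protein = 2.2 g/kg × 57 kg = 125.4 g/day.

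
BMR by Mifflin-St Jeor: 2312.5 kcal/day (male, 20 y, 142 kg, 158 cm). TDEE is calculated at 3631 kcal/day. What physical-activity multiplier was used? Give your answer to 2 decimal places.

1.57

Activity factor = TEE ÷ BMR = 3631 ÷ 2312.5 = 1.57.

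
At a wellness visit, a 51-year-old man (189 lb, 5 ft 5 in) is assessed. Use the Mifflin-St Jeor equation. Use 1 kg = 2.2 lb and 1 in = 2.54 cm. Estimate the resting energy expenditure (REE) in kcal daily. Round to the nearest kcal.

1641 kcal daily

Convert to metric: weight = 189 ÷ 2.2 = 85.9091 kg; height = (5×12 + 5) × 2.54 = 65 × 2.54 = 165.1 cm.
Mifflin-St Jeor (male): BMR = 10(85.9091) + 6.25(165.1) − 5(51) + 5 = 859.0909 + 1031.875 − 255 + 5 = 1640.9659 kcal/day.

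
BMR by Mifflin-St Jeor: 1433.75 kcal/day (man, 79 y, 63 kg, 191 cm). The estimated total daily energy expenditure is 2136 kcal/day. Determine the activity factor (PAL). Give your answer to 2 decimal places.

1.49

Activity factor = TEE ÷ BMR = 2136 ÷ 1433.75 = 1.49.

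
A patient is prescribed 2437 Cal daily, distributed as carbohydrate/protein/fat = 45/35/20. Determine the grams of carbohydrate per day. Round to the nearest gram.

Carbohydrate energy = 45% × 2437 = 1096.65 kcal.
At 4 kcal/g: 1096.65 ÷ 4 = 274.1625 g.

274 g/day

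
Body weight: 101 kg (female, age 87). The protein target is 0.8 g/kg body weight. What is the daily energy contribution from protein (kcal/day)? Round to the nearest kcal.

Protein = 0.8 g/kg × 101 kg = 80.8 g/day.
Protein energy = 80.8 g × 4 kcal/g = 323.2 kcal/day.

323 kcal/day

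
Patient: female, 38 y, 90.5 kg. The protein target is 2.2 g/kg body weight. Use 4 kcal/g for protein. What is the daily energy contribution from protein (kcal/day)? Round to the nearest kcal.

Protein = 2.2 g/kg × 90.5 kg = 199.1 g/day.
Protein energy = 199.1 g × 4 kcal/g = 796.4 kcal/day.

796 kcal/day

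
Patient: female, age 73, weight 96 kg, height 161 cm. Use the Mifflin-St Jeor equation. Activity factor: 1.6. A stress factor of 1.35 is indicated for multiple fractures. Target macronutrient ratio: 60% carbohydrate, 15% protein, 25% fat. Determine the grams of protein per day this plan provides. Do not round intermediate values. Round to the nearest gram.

Mifflin-St Jeor (female): BMR = 10(96) + 6.25(161) − 5(73) − 161 = 960 + 1006.25 − 365 − 161 = 1440.25 kcal/day.
TEE = 1440.25 × 1.6 = 2304.4 kcal/day.
With stress factor 1.35: 2304.4 × 1.35 = 3110.94 kcal/day.
Protein energy = 15% × 3110.94 = 466.641 kcal.
Protein = 466.641 ÷ 4 kcal/g = 116.6603 g.

117 g/day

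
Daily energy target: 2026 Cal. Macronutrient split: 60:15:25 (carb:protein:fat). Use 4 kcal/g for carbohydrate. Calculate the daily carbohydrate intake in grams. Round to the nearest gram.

304 g/day

Carbohydrate energy = 60% × 2026 = 1215.6 kcal.
At 4 kcal/g: 1215.6 ÷ 4 = 303.9 g.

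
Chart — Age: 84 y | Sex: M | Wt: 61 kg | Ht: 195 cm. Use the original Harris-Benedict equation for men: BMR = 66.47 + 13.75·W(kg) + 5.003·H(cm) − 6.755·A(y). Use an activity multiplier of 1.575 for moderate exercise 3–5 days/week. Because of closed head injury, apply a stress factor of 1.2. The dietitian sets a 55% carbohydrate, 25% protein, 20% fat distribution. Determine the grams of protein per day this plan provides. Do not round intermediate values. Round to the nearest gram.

Harris-Benedict: BMR = 66.47 + 13.75(61) + 5.003(195) − 6.755(84) = 1313.385 kcal/day.
TEE = 1313.385 × 1.575 = 2068.5814 kcal/day.
With stress factor 1.2: 2068.5814 × 1.2 = 2482.2977 kcal/day.
Protein energy = 25% × 2482.2977 = 620.5744 kcal.
Protein = 620.5744 ÷ 4 kcal/g = 155.1436 g.

155 g/day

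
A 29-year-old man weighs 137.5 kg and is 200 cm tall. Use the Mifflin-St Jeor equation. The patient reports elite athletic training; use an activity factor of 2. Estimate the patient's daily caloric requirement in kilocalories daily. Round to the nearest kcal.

4970 kilocalories daily

Mifflin-St Jeor (male): BMR = 10(137.5) + 6.25(200) − 5(29) + 5 = 1375 + 1250 − 145 + 5 = 2485 kcal/day.
TEE = BMR × activity factor = 2485 × 2 = 4970 kcal/day.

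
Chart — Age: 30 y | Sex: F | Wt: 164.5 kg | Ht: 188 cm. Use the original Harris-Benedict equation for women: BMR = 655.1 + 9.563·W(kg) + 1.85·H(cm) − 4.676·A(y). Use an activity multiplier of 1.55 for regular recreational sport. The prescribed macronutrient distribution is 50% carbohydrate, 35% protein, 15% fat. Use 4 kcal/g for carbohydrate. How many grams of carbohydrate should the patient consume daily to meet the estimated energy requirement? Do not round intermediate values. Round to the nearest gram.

472 g/day

Harris-Benedict: BMR = 655.1 + 9.563(164.5) + 1.85(188) − 4.676(30) = 2435.7335 kcal/day.
TEE = 2435.7335 × 1.55 = 3775.3869 kcal/day.
Carbohydrate energy = 50% × 3775.3869 = 1887.6935 kcal.
Carbohydrate = 1887.6935 ÷ 4 kcal/g = 471.9234 g.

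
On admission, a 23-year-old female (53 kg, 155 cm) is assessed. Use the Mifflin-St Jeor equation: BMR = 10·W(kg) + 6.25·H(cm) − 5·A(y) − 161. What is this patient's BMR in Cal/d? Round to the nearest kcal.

Mifflin-St Jeor (female): BMR = 10(53) + 6.25(155) − 5(23) − 161 = 530 + 968.75 − 115 − 161 = 1222.75 kcal/day.

1223 Cal/d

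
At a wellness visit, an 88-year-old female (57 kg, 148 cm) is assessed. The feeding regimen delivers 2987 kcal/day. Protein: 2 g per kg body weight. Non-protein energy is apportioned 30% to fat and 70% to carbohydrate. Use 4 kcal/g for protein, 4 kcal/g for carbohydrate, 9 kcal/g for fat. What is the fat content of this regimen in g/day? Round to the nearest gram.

84 g/day

Protein = 2 × 57 = 114 g → 114 × 4 = 456 kcal.
Non-protein calories = 2987 − 456 = 2531 kcal.
Fat: 30% × 2531 = 759.3 kcal; carbohydrate: 1771.7 kcal.
Fat: 759.3 kcal ÷ 9 kcal/g = 84.3667 g.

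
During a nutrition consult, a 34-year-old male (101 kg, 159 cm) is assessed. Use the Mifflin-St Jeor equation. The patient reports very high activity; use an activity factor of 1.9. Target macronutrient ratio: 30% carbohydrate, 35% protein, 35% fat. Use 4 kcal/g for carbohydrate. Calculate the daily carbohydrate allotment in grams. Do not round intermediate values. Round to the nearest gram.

262 g/day

Mifflin-St Jeor (male): BMR = 10(101) + 6.25(159) − 5(34) + 5 = 1010 + 993.75 − 170 + 5 = 1838.75 kcal/day.
TEE = 1838.75 × 1.9 = 3493.625 kcal/day.
Carbohydrate energy = 30% × 3493.625 = 1048.0875 kcal.
Carbohydrate = 1048.0875 ÷ 4 kcal/g = 262.0219 g.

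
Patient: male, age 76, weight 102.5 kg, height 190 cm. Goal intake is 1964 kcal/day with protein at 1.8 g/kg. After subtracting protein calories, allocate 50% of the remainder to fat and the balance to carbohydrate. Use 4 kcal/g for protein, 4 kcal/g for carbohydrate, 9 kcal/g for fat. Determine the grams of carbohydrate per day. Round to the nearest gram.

Protein = 1.8 × 102.5 = 184.5 g → 184.5 × 4 = 738 kcal.
Non-protein calories = 1964 − 738 = 1226 kcal.
Fat: 50% × 1226 = 613 kcal; carbohydrate: 613 kcal.
Carbohydrate: 613 kcal ÷ 4 kcal/g = 153.25 g.

153 g/day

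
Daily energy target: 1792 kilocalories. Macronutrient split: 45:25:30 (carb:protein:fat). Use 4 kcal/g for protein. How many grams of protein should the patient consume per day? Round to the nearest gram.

112 g/day

Protein energy = 25% × 1792 = 448 kcal.
At 4 kcal/g: 448 ÷ 4 = 112 g.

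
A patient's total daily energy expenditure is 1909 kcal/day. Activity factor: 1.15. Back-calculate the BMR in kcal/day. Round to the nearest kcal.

BMR = TEE ÷ activity factor = 1909 ÷ 1.15 = 1660 kcal/day.

1660 kcal/day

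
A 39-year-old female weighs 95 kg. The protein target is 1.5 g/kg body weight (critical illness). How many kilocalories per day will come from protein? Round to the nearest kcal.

570 kcal/day

Protein = 1.5 g/kg × 95 kg = 142.5 g/day.
Protein energy = 142.5 g × 4 kcal/g = 570 kcal/day.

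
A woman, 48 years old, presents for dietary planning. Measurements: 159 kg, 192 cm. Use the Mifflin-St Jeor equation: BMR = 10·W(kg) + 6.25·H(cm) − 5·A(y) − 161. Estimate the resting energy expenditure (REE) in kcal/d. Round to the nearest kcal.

Mifflin-St Jeor (female): BMR = 10(159) + 6.25(192) − 5(48) − 161 = 1590 + 1200 − 240 − 161 = 2389 kcal/day.

2389 kcal/d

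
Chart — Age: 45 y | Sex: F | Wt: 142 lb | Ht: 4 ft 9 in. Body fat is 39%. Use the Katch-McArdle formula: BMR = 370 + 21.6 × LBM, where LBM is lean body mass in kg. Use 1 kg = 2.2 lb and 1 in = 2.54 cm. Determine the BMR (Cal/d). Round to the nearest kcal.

Convert to metric: weight = 142 ÷ 2.2 = 64.5455 kg; height = (4×12 + 9) × 2.54 = 57 × 2.54 = 144.78 cm.
LBM = 64.5455 × (1 − 0.39) = 39.3727 kg. Katch-McArdle: BMR = 370 + 21.6 × 39.3727 = 1220.4509 kcal/day.

1220 Cal/d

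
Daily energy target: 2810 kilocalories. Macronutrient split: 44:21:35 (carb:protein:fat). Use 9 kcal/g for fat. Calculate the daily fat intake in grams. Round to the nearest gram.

109 g/day

Fat energy = 35% × 2810 = 983.5 kcal.
At 9 kcal/g: 983.5 ÷ 9 = 109.2778 g.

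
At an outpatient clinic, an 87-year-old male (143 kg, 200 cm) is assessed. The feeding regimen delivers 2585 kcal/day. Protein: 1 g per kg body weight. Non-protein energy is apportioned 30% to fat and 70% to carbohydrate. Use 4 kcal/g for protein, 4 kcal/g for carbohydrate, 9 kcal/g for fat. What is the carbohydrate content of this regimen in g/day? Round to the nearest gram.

352 g/day

Protein = 1 × 143 = 143 g → 143 × 4 = 572 kcal.
Non-protein calories = 2585 − 572 = 2013 kcal.
Fat: 30% × 2013 = 603.9 kcal; carbohydrate: 1409.1 kcal.
Carbohydrate: 1409.1 kcal ÷ 4 kcal/g = 352.275 g.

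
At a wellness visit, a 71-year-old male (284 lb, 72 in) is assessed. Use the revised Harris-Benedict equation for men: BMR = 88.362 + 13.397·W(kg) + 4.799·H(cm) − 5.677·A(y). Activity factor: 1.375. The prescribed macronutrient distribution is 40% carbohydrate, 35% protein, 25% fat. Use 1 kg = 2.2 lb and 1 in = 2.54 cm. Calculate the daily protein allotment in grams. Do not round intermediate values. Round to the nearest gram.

Convert to metric: weight = 284 ÷ 2.2 = 129.0909 kg; height = 72 × 2.54 = 182.88 cm.
Harris-Benedict: BMR = 88.362 + 13.397(129.0909) + 4.799(182.88) − 5.677(71) = 2292.367 kcal/day.
TEE = 2292.367 × 1.375 = 3152.0047 kcal/day.
Protein energy = 35% × 3152.0047 = 1103.2016 kcal.
Protein = 1103.2016 ÷ 4 kcal/g = 275.8004 g.

276 g/day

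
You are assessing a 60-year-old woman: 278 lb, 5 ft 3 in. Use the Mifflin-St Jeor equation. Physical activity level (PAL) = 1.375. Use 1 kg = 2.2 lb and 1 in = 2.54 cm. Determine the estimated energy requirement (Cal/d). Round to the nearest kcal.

2479 Cal/d

Convert to metric: weight = 278 ÷ 2.2 = 126.3636 kg; height = (5×12 + 3) × 2.54 = 63 × 2.54 = 160.02 cm.
Mifflin-St Jeor (female): BMR = 10(126.3636) + 6.25(160.02) − 5(60) − 161 = 1263.6364 + 1000.125 − 300 − 161 = 1802.7614 kcal/day.
TEE = BMR × activity factor = 1802.7614 × 1.375 = 2478.7969 kcal/day.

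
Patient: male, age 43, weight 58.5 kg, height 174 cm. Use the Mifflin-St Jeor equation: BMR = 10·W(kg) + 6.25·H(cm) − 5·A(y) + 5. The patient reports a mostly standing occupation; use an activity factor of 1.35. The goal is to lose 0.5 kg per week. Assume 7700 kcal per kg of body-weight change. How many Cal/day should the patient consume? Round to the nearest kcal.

1424 Cal/day

Mifflin-St Jeor (male): BMR = 10(58.5) + 6.25(174) − 5(43) + 5 = 585 + 1087.5 − 215 + 5 = 1462.5 kcal/day.
TEE = 1462.5 × 1.35 = 1974.375 kcal/day.
Required daily deficit = 0.5 × 7700 ÷ 7 = 550 kcal/day.
Target intake = 1974.375 − 550 = 1424.375 kcal/day.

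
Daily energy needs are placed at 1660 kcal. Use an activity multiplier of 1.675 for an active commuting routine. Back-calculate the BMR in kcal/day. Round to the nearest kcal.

991 kcal/day

BMR = TEE ÷ activity factor = 1660 ÷ 1.675 = 991.0448 kcal/day.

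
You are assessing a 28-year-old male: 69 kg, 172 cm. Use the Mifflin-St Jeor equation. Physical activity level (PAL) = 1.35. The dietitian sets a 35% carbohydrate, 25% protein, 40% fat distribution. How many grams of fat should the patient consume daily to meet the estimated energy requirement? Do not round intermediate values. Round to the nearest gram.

98 g/day

Mifflin-St Jeor (male): BMR = 10(69) + 6.25(172) − 5(28) + 5 = 690 + 1075 − 140 + 5 = 1630 kcal/day.
TEE = 1630 × 1.35 = 2200.5 kcal/day.
Fat energy = 40% × 2200.5 = 880.2 kcal.
Fat = 880.2 ÷ 9 kcal/g = 97.8 g.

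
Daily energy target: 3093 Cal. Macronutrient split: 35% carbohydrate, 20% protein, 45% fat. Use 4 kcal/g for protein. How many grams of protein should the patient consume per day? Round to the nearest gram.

Protein energy = 20% × 3093 = 618.6 kcal.
At 4 kcal/g: 618.6 ÷ 4 = 154.65 g.

155 g/day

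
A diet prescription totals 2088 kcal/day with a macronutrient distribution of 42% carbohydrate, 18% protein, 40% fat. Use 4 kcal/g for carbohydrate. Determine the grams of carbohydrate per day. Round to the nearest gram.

219 g/day

Carbohydrate energy = 42% × 2088 = 876.96 kcal.
At 4 kcal/g: 876.96 ÷ 4 = 219.24 g.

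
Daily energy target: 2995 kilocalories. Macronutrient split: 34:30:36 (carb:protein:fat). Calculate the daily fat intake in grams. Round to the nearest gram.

120 g/day

Fat energy = 36% × 2995 = 1078.2 kcal.
At 9 kcal/g: 1078.2 ÷ 9 = 119.8 g.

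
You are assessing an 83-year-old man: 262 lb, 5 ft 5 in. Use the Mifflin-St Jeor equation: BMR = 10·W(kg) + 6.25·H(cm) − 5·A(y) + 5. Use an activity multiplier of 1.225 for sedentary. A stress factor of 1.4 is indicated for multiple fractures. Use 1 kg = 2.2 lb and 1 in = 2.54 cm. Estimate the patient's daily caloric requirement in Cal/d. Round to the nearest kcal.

3109 Cal/d

Convert to metric: weight = 262 ÷ 2.2 = 119.0909 kg; height = (5×12 + 5) × 2.54 = 65 × 2.54 = 165.1 cm.
Mifflin-St Jeor (male): BMR = 10(119.0909) + 6.25(165.1) − 5(83) + 5 = 1190.9091 + 1031.875 − 415 + 5 = 1812.7841 kcal/day.
TEE = BMR × activity factor = 1812.7841 × 1.225 = 2220.6605 kcal/day.
Apply stress factor: 2220.6605 × 1.4 = 3108.9247 kcal/day.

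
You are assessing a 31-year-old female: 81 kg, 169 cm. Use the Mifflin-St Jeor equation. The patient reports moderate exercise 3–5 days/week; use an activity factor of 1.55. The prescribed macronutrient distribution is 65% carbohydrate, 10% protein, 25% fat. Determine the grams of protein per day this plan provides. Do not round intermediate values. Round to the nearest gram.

Mifflin-St Jeor (female): BMR = 10(81) + 6.25(169) − 5(31) − 161 = 810 + 1056.25 − 155 − 161 = 1550.25 kcal/day.
TEE = 1550.25 × 1.55 = 2402.8875 kcal/day.
Protein energy = 10% × 2402.8875 = 240.2888 kcal.
Protein = 240.2888 ÷ 4 kcal/g = 60.0722 g.

60 g/day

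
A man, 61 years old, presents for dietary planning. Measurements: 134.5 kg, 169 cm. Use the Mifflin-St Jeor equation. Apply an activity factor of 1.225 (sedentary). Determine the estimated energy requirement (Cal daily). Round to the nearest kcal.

2574 Cal daily

Mifflin-St Jeor (male): BMR = 10(134.5) + 6.25(169) − 5(61) + 5 = 1345 + 1056.25 − 305 + 5 = 2101.25 kcal/day.
TEE = BMR × activity factor = 2101.25 × 1.225 = 2574.0313 kcal/day.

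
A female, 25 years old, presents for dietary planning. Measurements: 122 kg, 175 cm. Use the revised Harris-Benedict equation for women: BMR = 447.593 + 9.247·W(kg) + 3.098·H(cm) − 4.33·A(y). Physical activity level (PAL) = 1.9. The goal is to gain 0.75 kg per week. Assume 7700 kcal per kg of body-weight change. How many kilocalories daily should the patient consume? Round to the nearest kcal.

4643 kilocalories daily

Harris-Benedict: BMR = 447.593 + 9.247(122) + 3.098(175) − 4.33(25) = 2009.627 kcal/day.
TEE = 2009.627 × 1.9 = 3818.2913 kcal/day.
Required daily surplus = 0.75 × 7700 ÷ 7 = 825 kcal/day.
Target intake = 3818.2913 + 825 = 4643.2913 kcal/day.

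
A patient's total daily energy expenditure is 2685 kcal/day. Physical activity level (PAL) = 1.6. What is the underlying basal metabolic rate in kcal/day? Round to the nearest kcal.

BMR = TEE ÷ activity factor = 2685 ÷ 1.6 = 1678.125 kcal/day.

1678 kcal/day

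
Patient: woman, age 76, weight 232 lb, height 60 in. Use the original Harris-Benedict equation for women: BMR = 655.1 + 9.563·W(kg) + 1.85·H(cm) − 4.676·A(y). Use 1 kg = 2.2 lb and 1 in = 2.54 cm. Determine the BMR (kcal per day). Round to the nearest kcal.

1590 kcal per day

Convert to metric: weight = 232 ÷ 2.2 = 105.4545 kg; height = 60 × 2.54 = 152.4 cm.
Harris-Benedict: BMR = 655.1 + 9.563(105.4545) + 1.85(152.4) − 4.676(76) = 1590.1258 kcal/day.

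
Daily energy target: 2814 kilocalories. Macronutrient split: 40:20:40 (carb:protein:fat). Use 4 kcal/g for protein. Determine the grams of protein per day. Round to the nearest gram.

Protein energy = 20% × 2814 = 562.8 kcal.
At 4 kcal/g: 562.8 ÷ 4 = 140.7 g.

141 g/day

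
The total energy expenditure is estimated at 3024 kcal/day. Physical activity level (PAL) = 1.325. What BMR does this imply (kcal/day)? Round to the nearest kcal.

2282 kcal/day

BMR = TEE ÷ activity factor = 3024 ÷ 1.325 = 2282.2642 kcal/day.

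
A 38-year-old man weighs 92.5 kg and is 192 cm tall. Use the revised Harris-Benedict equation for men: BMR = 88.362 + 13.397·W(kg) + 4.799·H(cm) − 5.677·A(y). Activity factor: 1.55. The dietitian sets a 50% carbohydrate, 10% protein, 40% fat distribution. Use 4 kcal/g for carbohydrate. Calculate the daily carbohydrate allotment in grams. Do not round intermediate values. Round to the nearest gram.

394 g/day

Harris-Benedict: BMR = 88.362 + 13.397(92.5) + 4.799(192) − 5.677(38) = 2033.2665 kcal/day.
TEE = 2033.2665 × 1.55 = 3151.5631 kcal/day.
Carbohydrate energy = 50% × 3151.5631 = 1575.7815 kcal.
Carbohydrate = 1575.7815 ÷ 4 kcal/g = 393.9454 g.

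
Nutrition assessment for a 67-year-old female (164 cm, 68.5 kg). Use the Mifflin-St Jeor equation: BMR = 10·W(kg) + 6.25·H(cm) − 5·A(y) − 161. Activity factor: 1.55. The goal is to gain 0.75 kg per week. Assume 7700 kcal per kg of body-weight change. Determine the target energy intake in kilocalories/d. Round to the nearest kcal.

Mifflin-St Jeor (female): BMR = 10(68.5) + 6.25(164) − 5(67) − 161 = 685 + 1025 − 335 − 161 = 1214 kcal/day.
TEE = 1214 × 1.55 = 1881.7 kcal/day.
Required daily surplus = 0.75 × 7700 ÷ 7 = 825 kcal/day.
Target intake = 1881.7 + 825 = 2706.7 kcal/day.

2707 kilocalories/d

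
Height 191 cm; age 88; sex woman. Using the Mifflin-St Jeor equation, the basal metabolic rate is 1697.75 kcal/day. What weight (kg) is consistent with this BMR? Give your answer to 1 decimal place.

1697.75 = 10·W + 6.25(191) − 5(88) − 161
10·W = 1697.75 − 592.75 = 1105, so W = 110.5 kg.

110.5 kg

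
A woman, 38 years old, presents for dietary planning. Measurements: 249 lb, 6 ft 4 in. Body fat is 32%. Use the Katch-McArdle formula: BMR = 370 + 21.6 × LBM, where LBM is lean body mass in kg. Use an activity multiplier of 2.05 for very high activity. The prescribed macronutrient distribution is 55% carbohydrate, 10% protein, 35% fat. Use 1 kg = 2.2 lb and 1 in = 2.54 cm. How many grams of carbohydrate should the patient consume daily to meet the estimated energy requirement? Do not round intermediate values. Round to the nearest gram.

573 g/day

Convert to metric: weight = 249 ÷ 2.2 = 113.1818 kg; height = (6×12 + 4) × 2.54 = 76 × 2.54 = 193.04 cm.
LBM = 113.1818 × (1 − 0.32) = 76.9636 kg. Katch-McArdle: BMR = 370 + 21.6 × 76.9636 = 2032.4145 kcal/day.
TEE = 2032.4145 × 2.05 = 4166.4498 kcal/day.
Carbohydrate energy = 55% × 4166.4498 = 2291.5474 kcal.
Carbohydrate = 2291.5474 ÷ 4 kcal/g = 572.8869 g.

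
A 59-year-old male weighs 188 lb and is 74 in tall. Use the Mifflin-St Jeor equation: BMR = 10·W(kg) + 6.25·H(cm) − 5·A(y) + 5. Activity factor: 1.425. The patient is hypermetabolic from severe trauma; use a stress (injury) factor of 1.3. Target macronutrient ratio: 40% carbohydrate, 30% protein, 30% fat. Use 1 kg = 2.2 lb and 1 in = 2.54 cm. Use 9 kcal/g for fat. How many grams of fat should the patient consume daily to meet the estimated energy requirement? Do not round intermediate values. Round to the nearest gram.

107 g/day

Convert to metric: weight = 188 ÷ 2.2 = 85.4545 kg; height = 74 × 2.54 = 187.96 cm.
Mifflin-St Jeor (male): BMR = 10(85.4545) + 6.25(187.96) − 5(59) + 5 = 854.5455 + 1174.75 − 295 + 5 = 1739.2955 kcal/day.
TEE = 1739.2955 × 1.425 = 2478.496 kcal/day.
With stress factor 1.3: 2478.496 × 1.3 = 3222.0448 kcal/day.
Fat energy = 30% × 3222.0448 = 966.6134 kcal.
Fat = 966.6134 ÷ 9 kcal/g = 107.4015 g.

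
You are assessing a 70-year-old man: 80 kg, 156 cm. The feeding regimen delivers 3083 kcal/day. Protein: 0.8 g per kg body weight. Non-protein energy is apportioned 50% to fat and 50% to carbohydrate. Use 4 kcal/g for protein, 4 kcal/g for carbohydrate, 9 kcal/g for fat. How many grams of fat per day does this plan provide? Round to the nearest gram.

157 g/day

Protein = 0.8 × 80 = 64 g → 64 × 4 = 256 kcal.
Non-protein calories = 3083 − 256 = 2827 kcal.
Fat: 50% × 2827 = 1413.5 kcal; carbohydrate: 1413.5 kcal.
Fat: 1413.5 kcal ÷ 9 kcal/g = 157.0556 g.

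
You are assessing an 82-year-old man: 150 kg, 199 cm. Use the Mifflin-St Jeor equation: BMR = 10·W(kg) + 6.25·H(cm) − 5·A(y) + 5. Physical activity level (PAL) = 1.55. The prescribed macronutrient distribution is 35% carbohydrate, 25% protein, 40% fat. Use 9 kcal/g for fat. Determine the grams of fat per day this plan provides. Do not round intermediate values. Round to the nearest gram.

Mifflin-St Jeor (male): BMR = 10(150) + 6.25(199) − 5(82) + 5 = 1500 + 1243.75 − 410 + 5 = 2338.75 kcal/day.
TEE = 2338.75 × 1.55 = 3625.0625 kcal/day.
Fat energy = 40% × 3625.0625 = 1450.025 kcal.
Fat = 1450.025 ÷ 9 kcal/g = 161.1139 g.

161 g/day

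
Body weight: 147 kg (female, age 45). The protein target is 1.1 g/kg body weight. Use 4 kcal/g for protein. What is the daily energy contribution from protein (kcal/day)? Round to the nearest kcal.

647 kcal/day

Protein = 1.1 g/kg × 147 kg = 161.7 g/day.
Protein energy = 161.7 g × 4 kcal/g = 646.8 kcal/day.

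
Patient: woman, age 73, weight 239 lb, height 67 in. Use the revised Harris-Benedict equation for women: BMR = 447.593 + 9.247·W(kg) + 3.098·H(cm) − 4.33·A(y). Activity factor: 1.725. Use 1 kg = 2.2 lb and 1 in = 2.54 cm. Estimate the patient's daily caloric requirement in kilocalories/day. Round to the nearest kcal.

2869 kilocalories/day

Convert to metric: weight = 239 ÷ 2.2 = 108.6364 kg; height = 67 × 2.54 = 170.18 cm.
Harris-Benedict: BMR = 447.593 + 9.247(108.6364) + 3.098(170.18) − 4.33(73) = 1663.2811 kcal/day.
TEE = BMR × activity factor = 1663.2811 × 1.725 = 2869.1599 kcal/day.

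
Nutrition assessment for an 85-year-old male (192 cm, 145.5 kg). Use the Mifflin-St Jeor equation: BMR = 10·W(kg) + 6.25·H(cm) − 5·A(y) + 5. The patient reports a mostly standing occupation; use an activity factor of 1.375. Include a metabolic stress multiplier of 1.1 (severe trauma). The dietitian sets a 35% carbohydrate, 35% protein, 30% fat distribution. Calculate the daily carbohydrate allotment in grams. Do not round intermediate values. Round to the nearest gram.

Mifflin-St Jeor (male): BMR = 10(145.5) + 6.25(192) − 5(85) + 5 = 1455 + 1200 − 425 + 5 = 2235 kcal/day.
TEE = 2235 × 1.375 = 3073.125 kcal/day.
With stress factor 1.1: 3073.125 × 1.1 = 3380.4375 kcal/day.
Carbohydrate energy = 35% × 3380.4375 = 1183.1531 kcal.
Carbohydrate = 1183.1531 ÷ 4 kcal/g = 295.7883 g.

296 g/day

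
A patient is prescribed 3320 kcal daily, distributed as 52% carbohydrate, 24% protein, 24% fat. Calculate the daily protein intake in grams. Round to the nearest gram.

Protein energy = 24% × 3320 = 796.8 kcal.
At 4 kcal/g: 796.8 ÷ 4 = 199.2 g.

199 g/day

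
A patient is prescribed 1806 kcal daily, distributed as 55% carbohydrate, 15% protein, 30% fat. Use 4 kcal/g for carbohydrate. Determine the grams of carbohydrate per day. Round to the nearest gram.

Carbohydrate energy = 55% × 1806 = 993.3 kcal.
At 4 kcal/g: 993.3 ÷ 4 = 248.325 g.

248 g/day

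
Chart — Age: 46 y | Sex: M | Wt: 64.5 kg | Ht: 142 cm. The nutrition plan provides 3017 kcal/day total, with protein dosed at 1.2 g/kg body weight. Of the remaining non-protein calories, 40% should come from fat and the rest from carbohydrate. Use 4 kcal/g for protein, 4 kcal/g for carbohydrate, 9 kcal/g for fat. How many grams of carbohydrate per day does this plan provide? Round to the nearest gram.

406 g/day

Protein = 1.2 × 64.5 = 77.4 g → 77.4 × 4 = 309.6 kcal.
Non-protein calories = 3017 − 309.6 = 2707.4 kcal.
Fat: 40% × 2707.4 = 1082.96 kcal; carbohydrate: 1624.44 kcal.
Carbohydrate: 1624.44 kcal ÷ 4 kcal/g = 406.11 g.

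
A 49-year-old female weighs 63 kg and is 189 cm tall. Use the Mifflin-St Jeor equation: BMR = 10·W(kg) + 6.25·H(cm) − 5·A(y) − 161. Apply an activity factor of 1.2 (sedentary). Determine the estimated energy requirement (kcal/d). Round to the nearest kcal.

Mifflin-St Jeor (female): BMR = 10(63) + 6.25(189) − 5(49) − 161 = 630 + 1181.25 − 245 − 161 = 1405.25 kcal/day.
TEE = BMR × activity factor = 1405.25 × 1.2 = 1686.3 kcal/day.

1686 kcal/d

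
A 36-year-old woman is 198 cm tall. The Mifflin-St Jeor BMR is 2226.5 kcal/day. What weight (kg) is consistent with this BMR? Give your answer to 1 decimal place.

133.0 kg

2226.5 = 10·W + 6.25(198) − 5(36) − 161
10·W = 2226.5 − 896.5 = 1330, so W = 133 kg.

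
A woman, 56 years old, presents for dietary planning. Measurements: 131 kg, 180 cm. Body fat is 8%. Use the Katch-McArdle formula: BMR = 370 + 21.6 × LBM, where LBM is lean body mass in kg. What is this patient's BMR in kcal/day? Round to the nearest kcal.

LBM = 131 × (1 − 0.08) = 120.52 kg. Katch-McArdle: BMR = 370 + 21.6 × 120.52 = 2973.232 kcal/day.

2973 kcal/day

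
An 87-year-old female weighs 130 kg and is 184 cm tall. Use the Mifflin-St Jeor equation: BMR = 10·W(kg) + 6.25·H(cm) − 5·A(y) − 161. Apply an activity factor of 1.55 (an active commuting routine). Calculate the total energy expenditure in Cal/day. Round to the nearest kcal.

Mifflin-St Jeor (female): BMR = 10(130) + 6.25(184) − 5(87) − 161 = 1300 + 1150 − 435 − 161 = 1854 kcal/day.
TEE = BMR × activity factor = 1854 × 1.55 = 2873.7 kcal/day.

2874 Cal/day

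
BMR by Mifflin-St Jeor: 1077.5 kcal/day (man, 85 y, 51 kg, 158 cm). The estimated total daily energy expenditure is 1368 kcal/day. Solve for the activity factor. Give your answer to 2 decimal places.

Activity factor = TEE ÷ BMR = 1368 ÷ 1077.5 = 1.27.

1.27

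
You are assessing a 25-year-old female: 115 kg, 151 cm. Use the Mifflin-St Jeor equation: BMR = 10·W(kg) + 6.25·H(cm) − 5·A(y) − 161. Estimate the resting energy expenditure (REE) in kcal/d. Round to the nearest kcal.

Mifflin-St Jeor (female): BMR = 10(115) + 6.25(151) − 5(25) − 161 = 1150 + 943.75 − 125 − 161 = 1807.75 kcal/day.

1808 kcal/d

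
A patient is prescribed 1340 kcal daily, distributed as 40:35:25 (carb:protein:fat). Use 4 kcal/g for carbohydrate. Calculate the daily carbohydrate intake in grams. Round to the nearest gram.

134 g/day

Carbohydrate energy = 40% × 1340 = 536 kcal.
At 4 kcal/g: 536 ÷ 4 = 134 g.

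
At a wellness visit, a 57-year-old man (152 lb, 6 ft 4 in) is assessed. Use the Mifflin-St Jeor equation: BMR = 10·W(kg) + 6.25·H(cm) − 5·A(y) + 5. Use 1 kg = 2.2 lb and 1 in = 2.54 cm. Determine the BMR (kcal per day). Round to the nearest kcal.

Convert to metric: weight = 152 ÷ 2.2 = 69.0909 kg; height = (6×12 + 4) × 2.54 = 76 × 2.54 = 193.04 cm.
Mifflin-St Jeor (male): BMR = 10(69.0909) + 6.25(193.04) − 5(57) + 5 = 690.9091 + 1206.5 − 285 + 5 = 1617.4091 kcal/day.

1617 kcal per day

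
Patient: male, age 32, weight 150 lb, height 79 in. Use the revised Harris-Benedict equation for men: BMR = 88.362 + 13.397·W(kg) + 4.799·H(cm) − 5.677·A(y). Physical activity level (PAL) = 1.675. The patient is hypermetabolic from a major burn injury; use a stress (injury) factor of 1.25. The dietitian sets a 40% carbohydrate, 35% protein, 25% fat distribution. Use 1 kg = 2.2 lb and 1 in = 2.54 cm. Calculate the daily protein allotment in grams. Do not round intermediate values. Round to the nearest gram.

327 g/day

Convert to metric: weight = 150 ÷ 2.2 = 68.1818 kg; height = 79 × 2.54 = 200.66 cm.
Harris-Benedict: BMR = 88.362 + 13.397(68.1818) + 4.799(200.66) − 5.677(32) = 1783.0972 kcal/day.
TEE = 1783.0972 × 1.675 = 2986.6877 kcal/day.
With stress factor 1.25: 2986.6877 × 1.25 = 3733.3597 kcal/day.
Protein energy = 35% × 3733.3597 = 1306.6759 kcal.
Protein = 1306.6759 ÷ 4 kcal/g = 326.669 g.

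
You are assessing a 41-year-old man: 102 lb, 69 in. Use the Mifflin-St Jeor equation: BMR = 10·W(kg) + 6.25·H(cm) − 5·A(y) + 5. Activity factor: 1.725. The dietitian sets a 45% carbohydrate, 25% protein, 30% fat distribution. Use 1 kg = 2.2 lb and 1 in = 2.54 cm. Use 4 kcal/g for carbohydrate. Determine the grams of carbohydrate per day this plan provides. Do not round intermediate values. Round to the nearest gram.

264 g/day

Convert to metric: weight = 102 ÷ 2.2 = 46.3636 kg; height = 69 × 2.54 = 175.26 cm.
Mifflin-St Jeor (male): BMR = 10(46.3636) + 6.25(175.26) − 5(41) + 5 = 463.6364 + 1095.375 − 205 + 5 = 1359.0114 kcal/day.
TEE = 1359.0114 × 1.725 = 2344.2946 kcal/day.
Carbohydrate energy = 45% × 2344.2946 = 1054.9326 kcal.
Carbohydrate = 1054.9326 ÷ 4 kcal/g = 263.7331 g.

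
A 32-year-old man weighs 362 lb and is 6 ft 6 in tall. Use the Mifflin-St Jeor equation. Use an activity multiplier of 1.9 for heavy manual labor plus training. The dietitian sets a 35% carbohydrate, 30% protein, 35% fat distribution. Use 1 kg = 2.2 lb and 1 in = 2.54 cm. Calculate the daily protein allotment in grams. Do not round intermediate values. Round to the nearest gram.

Convert to metric: weight = 362 ÷ 2.2 = 164.5455 kg; height = (6×12 + 6) × 2.54 = 78 × 2.54 = 198.12 cm.
Mifflin-St Jeor (male): BMR = 10(164.5455) + 6.25(198.12) − 5(32) + 5 = 1645.4545 + 1238.25 − 160 + 5 = 2728.7045 kcal/day.
TEE = 2728.7045 × 1.9 = 5184.5386 kcal/day.
Protein energy = 30% × 5184.5386 = 1555.3616 kcal.
Protein = 1555.3616 ÷ 4 kcal/g = 388.8404 g.

389 g/day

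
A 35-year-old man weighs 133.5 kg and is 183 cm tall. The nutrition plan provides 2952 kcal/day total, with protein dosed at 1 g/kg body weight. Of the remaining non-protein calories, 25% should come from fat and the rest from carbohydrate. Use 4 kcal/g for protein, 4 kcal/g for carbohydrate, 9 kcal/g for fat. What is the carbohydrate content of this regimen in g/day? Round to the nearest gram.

Protein = 1 × 133.5 = 133.5 g → 133.5 × 4 = 534 kcal.
Non-protein calories = 2952 − 534 = 2418 kcal.
Fat: 25% × 2418 = 604.5 kcal; carbohydrate: 1813.5 kcal.
Carbohydrate: 1813.5 kcal ÷ 4 kcal/g = 453.375 g.

453 g/day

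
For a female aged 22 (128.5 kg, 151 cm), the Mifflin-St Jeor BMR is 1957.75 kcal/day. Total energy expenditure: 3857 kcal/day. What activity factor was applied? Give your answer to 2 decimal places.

Activity factor = TEE ÷ BMR = 3857 ÷ 1957.75 = 1.97.

1.97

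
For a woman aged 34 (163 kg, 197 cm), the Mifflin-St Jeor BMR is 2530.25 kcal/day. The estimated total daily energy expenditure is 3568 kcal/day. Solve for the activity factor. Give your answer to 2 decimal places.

1.41

Activity factor = TEE ÷ BMR = 3568 ÷ 2530.25 = 1.41.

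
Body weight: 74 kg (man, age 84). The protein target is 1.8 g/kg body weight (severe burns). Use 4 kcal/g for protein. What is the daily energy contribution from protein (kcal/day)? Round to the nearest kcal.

533 kcal/day

Protein = 1.8 g/kg × 74 kg = 133.2 g/day.
Protein energy = 133.2 g × 4 kcal/g = 532.8 kcal/day.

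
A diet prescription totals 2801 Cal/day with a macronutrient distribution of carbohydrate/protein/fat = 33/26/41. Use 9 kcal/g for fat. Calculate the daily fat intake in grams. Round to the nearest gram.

Fat energy = 41% × 2801 = 1148.41 kcal.
At 9 kcal/g: 1148.41 ÷ 9 = 127.6011 g.

128 g/day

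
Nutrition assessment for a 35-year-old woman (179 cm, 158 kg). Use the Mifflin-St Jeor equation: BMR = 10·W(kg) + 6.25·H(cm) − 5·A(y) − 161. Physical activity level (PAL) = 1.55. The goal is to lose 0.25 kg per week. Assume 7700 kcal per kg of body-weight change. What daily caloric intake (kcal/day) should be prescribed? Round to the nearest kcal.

3387 kcal/day

Mifflin-St Jeor (female): BMR = 10(158) + 6.25(179) − 5(35) − 161 = 1580 + 1118.75 − 175 − 161 = 2362.75 kcal/day.
TEE = 2362.75 × 1.55 = 3662.2625 kcal/day.
Required daily deficit = 0.25 × 7700 ÷ 7 = 275 kcal/day.
Target intake = 3662.2625 − 275 = 3387.2625 kcal/day.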